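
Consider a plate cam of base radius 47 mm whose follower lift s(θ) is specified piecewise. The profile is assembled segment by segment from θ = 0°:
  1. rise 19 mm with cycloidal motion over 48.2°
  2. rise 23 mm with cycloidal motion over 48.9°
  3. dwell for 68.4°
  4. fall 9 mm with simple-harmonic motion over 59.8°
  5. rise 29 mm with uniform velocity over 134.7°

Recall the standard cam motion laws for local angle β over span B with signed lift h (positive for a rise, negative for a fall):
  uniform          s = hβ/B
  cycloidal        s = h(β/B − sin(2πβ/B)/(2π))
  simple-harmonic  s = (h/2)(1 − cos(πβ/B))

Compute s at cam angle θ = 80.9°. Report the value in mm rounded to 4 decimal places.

seg 1 [0°–48.2°] cycloidal, h=19: full span → s += 19 → s = 19.0000
seg 2 [48.2°–97.1°] cycloidal, h=23: θ=80.9° here. β=32.7, B=48.9. 23·(0.6687 − sin(2π·0.6687)/(2π)) = 18.5738 → s = 37.5738

37.5738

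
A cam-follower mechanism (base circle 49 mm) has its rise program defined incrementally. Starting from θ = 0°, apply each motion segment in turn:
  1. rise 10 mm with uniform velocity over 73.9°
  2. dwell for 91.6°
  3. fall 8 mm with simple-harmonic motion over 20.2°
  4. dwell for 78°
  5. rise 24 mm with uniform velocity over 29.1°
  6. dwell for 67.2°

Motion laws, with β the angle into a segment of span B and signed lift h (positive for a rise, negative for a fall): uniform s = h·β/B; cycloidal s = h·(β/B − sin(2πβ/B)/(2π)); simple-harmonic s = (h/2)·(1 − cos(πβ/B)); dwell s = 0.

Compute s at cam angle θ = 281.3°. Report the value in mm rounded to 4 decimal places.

seg 1 [0°–73.9°] uniform, h=10: full span → s += 10 → s = 10.0000
seg 2 [73.9°–165.5°] dwell: s stays 10.0000
seg 3 [165.5°–185.7°] simple-harmonic, h=-8: full span → s += -8 → s = 2.0000
seg 4 [185.7°–263.7°] dwell: s stays 2.0000
seg 5 [263.7°–292.8°] uniform, h=24: θ=281.3° here. β=17.6, B=29.1. 24·17.6/29.1 = 14.5155 → s = 16.5155

16.5155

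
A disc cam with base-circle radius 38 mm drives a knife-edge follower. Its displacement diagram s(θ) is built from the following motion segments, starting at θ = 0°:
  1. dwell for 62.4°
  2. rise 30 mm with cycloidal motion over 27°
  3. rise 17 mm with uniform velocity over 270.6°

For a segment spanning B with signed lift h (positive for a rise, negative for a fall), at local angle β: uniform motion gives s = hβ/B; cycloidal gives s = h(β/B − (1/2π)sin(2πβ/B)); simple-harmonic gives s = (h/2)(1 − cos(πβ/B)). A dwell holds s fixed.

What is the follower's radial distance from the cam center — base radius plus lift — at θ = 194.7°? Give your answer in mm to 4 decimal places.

seg 1 [0°–62.4°] dwell: s stays 0.0000
seg 2 [62.4°–89.4°] cycloidal, h=30: full span → s += 30 → s = 30.0000
seg 3 [89.4°–360°] uniform, h=17: θ=194.7° here. β=105.3, B=270.6. 17·105.3/270.6 = 6.6153 → s = 36.6153
radial distance = base radius + s = 38 + 36.6153 = 74.6153

74.6153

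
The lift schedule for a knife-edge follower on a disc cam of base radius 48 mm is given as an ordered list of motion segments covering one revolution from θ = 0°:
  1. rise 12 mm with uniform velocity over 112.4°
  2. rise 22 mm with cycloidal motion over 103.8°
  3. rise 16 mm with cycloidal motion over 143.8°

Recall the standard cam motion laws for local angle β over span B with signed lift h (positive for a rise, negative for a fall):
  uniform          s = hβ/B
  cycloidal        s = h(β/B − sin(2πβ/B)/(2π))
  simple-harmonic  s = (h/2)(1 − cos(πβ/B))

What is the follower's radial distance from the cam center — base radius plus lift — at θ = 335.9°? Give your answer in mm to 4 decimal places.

seg 1 [0°–112.4°] uniform, h=12: full span → s += 12 → s = 12.0000
seg 2 [112.4°–216.2°] cycloidal, h=22: full span → s += 22 → s = 34.0000
seg 3 [216.2°–360°] cycloidal, h=16: θ=335.9° here. β=119.7, B=143.8. 16·(0.8324 − sin(2π·0.8324)/(2π)) = 15.5312 → s = 49.5312
radial distance = base radius + s = 48 + 49.5312 = 97.5312

97.5312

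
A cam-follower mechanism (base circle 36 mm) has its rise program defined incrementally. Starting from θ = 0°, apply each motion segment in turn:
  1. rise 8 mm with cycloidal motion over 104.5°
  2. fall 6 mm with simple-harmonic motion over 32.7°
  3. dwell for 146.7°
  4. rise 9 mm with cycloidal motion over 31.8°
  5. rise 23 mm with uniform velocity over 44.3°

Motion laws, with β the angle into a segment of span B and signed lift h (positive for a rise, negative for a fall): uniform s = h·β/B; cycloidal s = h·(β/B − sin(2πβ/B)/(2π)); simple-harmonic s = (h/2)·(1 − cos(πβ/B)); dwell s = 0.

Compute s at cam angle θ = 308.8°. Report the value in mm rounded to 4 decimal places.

seg 1 [0°–104.5°] cycloidal, h=8: full span → s += 8 → s = 8.0000
seg 2 [104.5°–137.2°] simple-harmonic, h=-6: full span → s += -6 → s = 2.0000
seg 3 [137.2°–283.9°] dwell: s stays 2.0000
seg 4 [283.9°–315.7°] cycloidal, h=9: θ=308.8° here. β=24.9, B=31.8. 9·(0.7830 − sin(2π·0.7830)/(2π)) = 8.4488 → s = 10.4488

10.4488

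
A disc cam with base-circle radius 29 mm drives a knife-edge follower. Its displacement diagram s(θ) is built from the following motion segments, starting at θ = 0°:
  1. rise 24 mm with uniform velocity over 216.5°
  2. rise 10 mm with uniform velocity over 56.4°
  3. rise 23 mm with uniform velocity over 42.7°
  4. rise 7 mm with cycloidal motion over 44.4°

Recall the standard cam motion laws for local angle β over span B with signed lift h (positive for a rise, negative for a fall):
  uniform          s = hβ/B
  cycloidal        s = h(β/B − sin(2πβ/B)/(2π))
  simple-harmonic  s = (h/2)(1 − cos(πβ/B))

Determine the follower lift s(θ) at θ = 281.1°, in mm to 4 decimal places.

seg 1 [0°–216.5°] uniform, h=24: full span → s += 24 → s = 24.0000
seg 2 [216.5°–272.9°] uniform, h=10: full span → s += 10 → s = 34.0000
seg 3 [272.9°–315.6°] uniform, h=23: θ=281.1° here. β=8.2, B=42.7. 23·8.2/42.7 = 4.4169 → s = 38.4169

38.4169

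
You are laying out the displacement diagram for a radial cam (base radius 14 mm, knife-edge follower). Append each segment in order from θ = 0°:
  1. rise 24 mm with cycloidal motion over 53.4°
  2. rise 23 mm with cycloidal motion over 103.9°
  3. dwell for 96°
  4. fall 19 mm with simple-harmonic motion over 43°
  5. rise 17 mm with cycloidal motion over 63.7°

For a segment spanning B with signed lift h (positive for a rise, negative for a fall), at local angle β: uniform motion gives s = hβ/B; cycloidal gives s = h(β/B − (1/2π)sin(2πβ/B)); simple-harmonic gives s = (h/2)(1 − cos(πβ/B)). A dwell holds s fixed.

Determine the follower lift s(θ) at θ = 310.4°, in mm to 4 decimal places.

seg 1 [0°–53.4°] cycloidal, h=24: full span → s += 24 → s = 24.0000
seg 2 [53.4°–157.3°] cycloidal, h=23: full span → s += 23 → s = 47.0000
seg 3 [157.3°–253.3°] dwell: s stays 47.0000
seg 4 [253.3°–296.3°] simple-harmonic, h=-19: full span → s += -19 → s = 28.0000
seg 5 [296.3°–360°] cycloidal, h=17: θ=310.4° here. β=14.1, B=63.7. 17·(0.2214 − sin(2π·0.2214)/(2π)) = 1.1010 → s = 29.1010

29.1010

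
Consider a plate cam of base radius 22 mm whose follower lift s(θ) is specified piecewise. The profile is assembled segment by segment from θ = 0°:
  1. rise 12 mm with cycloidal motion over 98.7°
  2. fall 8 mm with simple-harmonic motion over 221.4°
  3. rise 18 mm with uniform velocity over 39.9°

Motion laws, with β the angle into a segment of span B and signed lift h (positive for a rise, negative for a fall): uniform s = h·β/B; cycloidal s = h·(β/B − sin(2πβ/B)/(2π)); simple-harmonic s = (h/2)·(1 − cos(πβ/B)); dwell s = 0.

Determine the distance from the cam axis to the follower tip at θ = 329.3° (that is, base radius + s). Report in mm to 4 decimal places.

seg 1 [0°–98.7°] cycloidal, h=12: full span → s += 12 → s = 12.0000
seg 2 [98.7°–320.1°] simple-harmonic, h=-8: full span → s += -8 → s = 4.0000
seg 3 [320.1°–360°] uniform, h=18: θ=329.3° here. β=9.2, B=39.9. 18·9.2/39.9 = 4.1504 → s = 8.1504
radial distance = base radius + s = 22 + 8.1504 = 30.1504

30.1504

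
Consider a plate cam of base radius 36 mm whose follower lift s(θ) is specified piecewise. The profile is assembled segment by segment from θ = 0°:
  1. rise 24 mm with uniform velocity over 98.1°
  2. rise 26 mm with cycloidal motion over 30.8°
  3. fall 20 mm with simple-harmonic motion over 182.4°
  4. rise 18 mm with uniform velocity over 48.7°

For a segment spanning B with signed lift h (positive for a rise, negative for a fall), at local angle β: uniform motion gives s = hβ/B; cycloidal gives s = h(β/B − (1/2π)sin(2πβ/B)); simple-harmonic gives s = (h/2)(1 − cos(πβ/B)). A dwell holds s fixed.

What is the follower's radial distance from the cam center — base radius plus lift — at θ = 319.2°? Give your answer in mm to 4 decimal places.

seg 1 [0°–98.1°] uniform, h=24: full span → s += 24 → s = 24.0000
seg 2 [98.1°–128.9°] cycloidal, h=26: full span → s += 26 → s = 50.0000
seg 3 [128.9°–311.3°] simple-harmonic, h=-20: full span → s += -20 → s = 30.0000
seg 4 [311.3°–360°] uniform, h=18: θ=319.2° here. β=7.9, B=48.7. 18·7.9/48.7 = 2.9199 → s = 32.9199
radial distance = base radius + s = 36 + 32.9199 = 68.9199

68.9199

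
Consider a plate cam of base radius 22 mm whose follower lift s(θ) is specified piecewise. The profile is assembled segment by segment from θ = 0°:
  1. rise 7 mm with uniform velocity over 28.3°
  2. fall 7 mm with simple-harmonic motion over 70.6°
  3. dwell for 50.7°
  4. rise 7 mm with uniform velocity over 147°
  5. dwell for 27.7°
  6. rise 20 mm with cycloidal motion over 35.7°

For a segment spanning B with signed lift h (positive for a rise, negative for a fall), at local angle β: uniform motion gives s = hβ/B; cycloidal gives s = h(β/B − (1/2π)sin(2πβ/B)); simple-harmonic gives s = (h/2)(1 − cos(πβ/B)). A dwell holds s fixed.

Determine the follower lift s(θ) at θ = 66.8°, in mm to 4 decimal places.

seg 1 [0°–28.3°] uniform, h=7: full span → s += 7 → s = 7.0000
seg 2 [28.3°–98.9°] simple-harmonic, h=-7: θ=66.8° here. β=38.5, B=70.6. -7/2·(1 − cos(π·0.5453)) = -3.9967 → s = 3.0033

3.0033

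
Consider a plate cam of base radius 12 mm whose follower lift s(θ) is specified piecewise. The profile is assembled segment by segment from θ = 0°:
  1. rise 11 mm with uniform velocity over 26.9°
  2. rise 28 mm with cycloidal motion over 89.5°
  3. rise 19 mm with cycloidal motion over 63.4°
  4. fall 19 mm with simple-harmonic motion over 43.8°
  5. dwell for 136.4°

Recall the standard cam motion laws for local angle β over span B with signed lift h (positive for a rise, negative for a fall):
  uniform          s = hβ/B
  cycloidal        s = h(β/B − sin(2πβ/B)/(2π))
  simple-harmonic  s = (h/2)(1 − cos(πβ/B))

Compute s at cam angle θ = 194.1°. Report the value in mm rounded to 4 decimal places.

seg 1 [0°–26.9°] uniform, h=11: full span → s += 11 → s = 11.0000
seg 2 [26.9°–116.4°] cycloidal, h=28: full span → s += 28 → s = 39.0000
seg 3 [116.4°–179.8°] cycloidal, h=19: full span → s += 19 → s = 58.0000
seg 4 [179.8°–223.6°] simple-harmonic, h=-19: θ=194.1° here. β=14.3, B=43.8. -19/2·(1 − cos(π·0.3265)) = -4.5741 → s = 53.4259

53.4259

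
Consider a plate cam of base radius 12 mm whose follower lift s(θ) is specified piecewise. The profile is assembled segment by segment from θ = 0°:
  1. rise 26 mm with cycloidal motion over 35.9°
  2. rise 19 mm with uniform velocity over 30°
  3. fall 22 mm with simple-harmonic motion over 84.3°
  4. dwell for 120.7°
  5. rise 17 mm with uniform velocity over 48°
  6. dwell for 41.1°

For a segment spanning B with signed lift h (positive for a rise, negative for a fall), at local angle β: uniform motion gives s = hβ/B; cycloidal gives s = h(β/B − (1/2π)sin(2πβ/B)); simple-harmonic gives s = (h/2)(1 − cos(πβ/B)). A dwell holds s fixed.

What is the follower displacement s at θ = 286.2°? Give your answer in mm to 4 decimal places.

seg 1 [0°–35.9°] cycloidal, h=26: full span → s += 26 → s = 26.0000
seg 2 [35.9°–65.9°] uniform, h=19: full span → s += 19 → s = 45.0000
seg 3 [65.9°–150.2°] simple-harmonic, h=-22: full span → s += -22 → s = 23.0000
seg 4 [150.2°–270.9°] dwell: s stays 23.0000
seg 5 [270.9°–318.9°] uniform, h=17: θ=286.2° here. β=15.3, B=48. 17·15.3/48 = 5.4188 → s = 28.4188

28.4188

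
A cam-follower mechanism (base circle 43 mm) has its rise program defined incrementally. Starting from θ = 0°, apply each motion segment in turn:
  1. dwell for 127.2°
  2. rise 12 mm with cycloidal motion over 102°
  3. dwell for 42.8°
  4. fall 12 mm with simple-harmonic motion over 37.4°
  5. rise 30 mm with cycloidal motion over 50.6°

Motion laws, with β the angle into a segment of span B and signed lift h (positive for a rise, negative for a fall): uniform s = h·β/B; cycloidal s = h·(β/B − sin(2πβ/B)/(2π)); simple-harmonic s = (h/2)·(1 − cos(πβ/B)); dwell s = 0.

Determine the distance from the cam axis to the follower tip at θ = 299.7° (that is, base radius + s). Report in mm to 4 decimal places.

seg 1 [0°–127.2°] dwell: s stays 0.0000
seg 2 [127.2°–229.2°] cycloidal, h=12: full span → s += 12 → s = 12.0000
seg 3 [229.2°–272°] dwell: s stays 12.0000
seg 4 [272°–309.4°] simple-harmonic, h=-12: θ=299.7° here. β=27.7, B=37.4. -12/2·(1 − cos(π·0.7406)) = -10.1161 → s = 1.8839
radial distance = base radius + s = 43 + 1.8839 = 44.8839

44.8839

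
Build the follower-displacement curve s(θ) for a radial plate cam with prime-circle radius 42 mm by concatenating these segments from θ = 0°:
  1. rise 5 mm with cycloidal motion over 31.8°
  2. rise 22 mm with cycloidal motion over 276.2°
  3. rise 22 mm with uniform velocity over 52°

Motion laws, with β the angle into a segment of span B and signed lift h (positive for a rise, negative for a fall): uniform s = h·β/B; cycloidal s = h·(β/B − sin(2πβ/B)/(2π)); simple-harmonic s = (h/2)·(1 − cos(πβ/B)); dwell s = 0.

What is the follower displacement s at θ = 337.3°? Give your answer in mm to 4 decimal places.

seg 1 [0°–31.8°] cycloidal, h=5: full span → s += 5 → s = 5.0000
seg 2 [31.8°–308°] cycloidal, h=22: full span → s += 22 → s = 27.0000
seg 3 [308°–360°] uniform, h=22: θ=337.3° here. β=29.3, B=52. 22·29.3/52 = 12.3962 → s = 39.3962

39.3962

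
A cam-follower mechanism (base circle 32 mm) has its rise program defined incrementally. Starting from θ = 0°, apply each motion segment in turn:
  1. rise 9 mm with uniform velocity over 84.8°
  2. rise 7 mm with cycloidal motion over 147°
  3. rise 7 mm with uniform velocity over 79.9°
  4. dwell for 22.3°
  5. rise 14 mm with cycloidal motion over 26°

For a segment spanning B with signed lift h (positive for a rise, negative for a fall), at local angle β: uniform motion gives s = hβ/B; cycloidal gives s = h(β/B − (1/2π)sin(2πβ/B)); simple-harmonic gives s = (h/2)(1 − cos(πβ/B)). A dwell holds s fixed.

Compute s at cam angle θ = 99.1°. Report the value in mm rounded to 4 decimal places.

seg 1 [0°–84.8°] uniform, h=9: full span → s += 9 → s = 9.0000
seg 2 [84.8°–231.8°] cycloidal, h=7: θ=99.1° here. β=14.3, B=147. 7·(0.0973 − sin(2π·0.0973)/(2π)) = 0.0416 → s = 9.0416

9.0416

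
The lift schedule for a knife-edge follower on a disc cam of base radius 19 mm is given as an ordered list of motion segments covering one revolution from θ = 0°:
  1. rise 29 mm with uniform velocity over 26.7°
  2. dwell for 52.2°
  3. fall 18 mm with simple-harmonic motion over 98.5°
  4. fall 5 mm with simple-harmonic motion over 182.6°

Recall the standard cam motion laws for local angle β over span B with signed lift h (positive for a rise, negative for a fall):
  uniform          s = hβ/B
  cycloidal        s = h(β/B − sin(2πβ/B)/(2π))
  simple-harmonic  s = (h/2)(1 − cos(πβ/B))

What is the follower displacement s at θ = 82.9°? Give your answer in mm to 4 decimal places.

seg 1 [0°–26.7°] uniform, h=29: full span → s += 29 → s = 29.0000
seg 2 [26.7°–78.9°] dwell: s stays 29.0000
seg 3 [78.9°–177.4°] simple-harmonic, h=-18: θ=82.9° here. β=4, B=98.5. -18/2·(1 − cos(π·0.0406)) = -0.0731 → s = 28.9269

28.9269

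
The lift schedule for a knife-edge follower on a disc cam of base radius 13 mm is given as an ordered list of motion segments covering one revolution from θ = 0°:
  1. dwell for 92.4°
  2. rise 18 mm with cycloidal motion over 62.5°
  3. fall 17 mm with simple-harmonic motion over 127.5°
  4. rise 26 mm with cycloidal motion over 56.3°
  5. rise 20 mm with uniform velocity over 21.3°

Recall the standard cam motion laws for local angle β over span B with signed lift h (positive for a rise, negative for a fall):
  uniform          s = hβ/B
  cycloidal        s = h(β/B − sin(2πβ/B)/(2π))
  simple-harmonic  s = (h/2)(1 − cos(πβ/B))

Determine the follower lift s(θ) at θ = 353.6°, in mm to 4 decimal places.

seg 1 [0°–92.4°] dwell: s stays 0.0000
seg 2 [92.4°–154.9°] cycloidal, h=18: full span → s += 18 → s = 18.0000
seg 3 [154.9°–282.4°] simple-harmonic, h=-17: full span → s += -17 → s = 1.0000
seg 4 [282.4°–338.7°] cycloidal, h=26: full span → s += 26 → s = 27.0000
seg 5 [338.7°–360°] uniform, h=20: θ=353.6° here. β=14.9, B=21.3. 20·14.9/21.3 = 13.9906 → s = 40.9906

40.9906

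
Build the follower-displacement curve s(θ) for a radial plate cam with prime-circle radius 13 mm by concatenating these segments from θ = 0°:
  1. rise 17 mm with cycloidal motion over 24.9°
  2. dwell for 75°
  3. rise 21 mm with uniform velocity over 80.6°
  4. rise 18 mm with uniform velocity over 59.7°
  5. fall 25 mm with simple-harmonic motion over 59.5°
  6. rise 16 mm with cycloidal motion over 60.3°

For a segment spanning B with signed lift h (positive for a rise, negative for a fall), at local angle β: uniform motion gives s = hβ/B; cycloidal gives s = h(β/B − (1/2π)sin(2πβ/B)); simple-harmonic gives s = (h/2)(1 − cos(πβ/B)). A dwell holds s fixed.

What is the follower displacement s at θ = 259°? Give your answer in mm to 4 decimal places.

seg 1 [0°–24.9°] cycloidal, h=17: full span → s += 17 → s = 17.0000
seg 2 [24.9°–99.9°] dwell: s stays 17.0000
seg 3 [99.9°–180.5°] uniform, h=21: full span → s += 21 → s = 38.0000
seg 4 [180.5°–240.2°] uniform, h=18: full span → s += 18 → s = 56.0000
seg 5 [240.2°–299.7°] simple-harmonic, h=-25: θ=259° here. β=18.8, B=59.5. -25/2·(1 − cos(π·0.3160)) = -5.6690 → s = 50.3310

50.3310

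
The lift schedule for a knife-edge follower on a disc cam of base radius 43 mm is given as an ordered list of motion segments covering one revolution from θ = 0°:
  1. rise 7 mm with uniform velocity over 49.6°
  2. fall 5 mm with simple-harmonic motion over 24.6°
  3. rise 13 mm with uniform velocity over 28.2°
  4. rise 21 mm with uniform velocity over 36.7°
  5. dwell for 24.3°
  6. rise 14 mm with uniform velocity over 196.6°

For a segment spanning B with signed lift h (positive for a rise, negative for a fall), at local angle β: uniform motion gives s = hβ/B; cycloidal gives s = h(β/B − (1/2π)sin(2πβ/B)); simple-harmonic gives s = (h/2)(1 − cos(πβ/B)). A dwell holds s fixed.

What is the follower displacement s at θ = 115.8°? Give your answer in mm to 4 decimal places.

seg 1 [0°–49.6°] uniform, h=7: full span → s += 7 → s = 7.0000
seg 2 [49.6°–74.2°] simple-harmonic, h=-5: full span → s += -5 → s = 2.0000
seg 3 [74.2°–102.4°] uniform, h=13: full span → s += 13 → s = 15.0000
seg 4 [102.4°–139.1°] uniform, h=21: θ=115.8° here. β=13.4, B=36.7. 21·13.4/36.7 = 7.6676 → s = 22.6676

22.6676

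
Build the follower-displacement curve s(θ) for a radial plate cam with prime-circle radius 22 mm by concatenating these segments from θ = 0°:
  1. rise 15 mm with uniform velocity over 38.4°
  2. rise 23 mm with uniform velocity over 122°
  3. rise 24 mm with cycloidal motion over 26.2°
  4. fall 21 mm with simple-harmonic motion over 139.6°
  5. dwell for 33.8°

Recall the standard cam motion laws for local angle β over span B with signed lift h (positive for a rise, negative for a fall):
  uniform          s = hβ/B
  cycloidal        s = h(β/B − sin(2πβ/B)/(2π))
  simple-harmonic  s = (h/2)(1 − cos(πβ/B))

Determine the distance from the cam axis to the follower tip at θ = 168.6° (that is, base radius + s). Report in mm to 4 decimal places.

seg 1 [0°–38.4°] uniform, h=15: full span → s += 15 → s = 15.0000
seg 2 [38.4°–160.4°] uniform, h=23: full span → s += 23 → s = 38.0000
seg 3 [160.4°–186.6°] cycloidal, h=24: θ=168.6° here. β=8.2, B=26.2. 24·(0.3130 − sin(2π·0.3130)/(2π)) = 3.9869 → s = 41.9869
radial distance = base radius + s = 22 + 41.9869 = 63.9869

63.9869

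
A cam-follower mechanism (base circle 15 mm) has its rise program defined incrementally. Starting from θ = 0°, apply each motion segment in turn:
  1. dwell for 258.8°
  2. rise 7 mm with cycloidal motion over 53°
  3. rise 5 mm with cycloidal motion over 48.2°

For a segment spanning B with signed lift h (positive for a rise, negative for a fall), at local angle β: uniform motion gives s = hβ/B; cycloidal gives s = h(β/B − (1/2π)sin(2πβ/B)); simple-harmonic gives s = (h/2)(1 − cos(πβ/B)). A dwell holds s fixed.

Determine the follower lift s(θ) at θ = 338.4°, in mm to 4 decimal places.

seg 1 [0°–258.8°] dwell: s stays 0.0000
seg 2 [258.8°–311.8°] cycloidal, h=7: full span → s += 7 → s = 7.0000
seg 3 [311.8°–360°] cycloidal, h=5: θ=338.4° here. β=26.6, B=48.2. 5·(0.5519 − sin(2π·0.5519)/(2π)) = 3.0141 → s = 10.0141

10.0141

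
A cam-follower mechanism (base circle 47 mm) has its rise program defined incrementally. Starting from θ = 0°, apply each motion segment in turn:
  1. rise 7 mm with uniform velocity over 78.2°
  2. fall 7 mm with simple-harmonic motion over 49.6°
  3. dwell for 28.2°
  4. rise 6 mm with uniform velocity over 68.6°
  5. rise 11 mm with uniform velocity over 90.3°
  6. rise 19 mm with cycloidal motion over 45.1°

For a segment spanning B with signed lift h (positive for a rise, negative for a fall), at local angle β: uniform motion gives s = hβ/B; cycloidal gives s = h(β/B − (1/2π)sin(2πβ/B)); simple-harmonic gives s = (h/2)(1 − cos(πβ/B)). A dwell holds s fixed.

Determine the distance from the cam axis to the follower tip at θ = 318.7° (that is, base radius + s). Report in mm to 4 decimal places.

seg 1 [0°–78.2°] uniform, h=7: full span → s += 7 → s = 7.0000
seg 2 [78.2°–127.8°] simple-harmonic, h=-7: full span → s += -7 → s = 0.0000
seg 3 [127.8°–156°] dwell: s stays 0.0000
seg 4 [156°–224.6°] uniform, h=6: full span → s += 6 → s = 6.0000
seg 5 [224.6°–314.9°] uniform, h=11: full span → s += 11 → s = 17.0000
seg 6 [314.9°–360°] cycloidal, h=19: θ=318.7° here. β=3.8, B=45.1. 19·(0.0843 − sin(2π·0.0843)/(2π)) = 0.0737 → s = 17.0737
radial distance = base radius + s = 47 + 17.0737 = 64.0737

64.0737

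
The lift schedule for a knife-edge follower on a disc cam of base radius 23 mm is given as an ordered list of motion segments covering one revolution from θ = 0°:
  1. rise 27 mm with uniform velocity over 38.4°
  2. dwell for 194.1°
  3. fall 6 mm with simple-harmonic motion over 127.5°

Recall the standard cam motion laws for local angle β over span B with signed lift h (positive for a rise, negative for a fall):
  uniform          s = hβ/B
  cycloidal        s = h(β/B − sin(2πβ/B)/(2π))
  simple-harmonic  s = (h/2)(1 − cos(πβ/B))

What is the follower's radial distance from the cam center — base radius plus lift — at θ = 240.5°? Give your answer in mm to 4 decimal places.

seg 1 [0°–38.4°] uniform, h=27: full span → s += 27 → s = 27.0000
seg 2 [38.4°–232.5°] dwell: s stays 27.0000
seg 3 [232.5°–360°] simple-harmonic, h=-6: θ=240.5° here. β=8, B=127.5. -6/2·(1 − cos(π·0.0627)) = -0.0581 → s = 26.9419
radial distance = base radius + s = 23 + 26.9419 = 49.9419

49.9419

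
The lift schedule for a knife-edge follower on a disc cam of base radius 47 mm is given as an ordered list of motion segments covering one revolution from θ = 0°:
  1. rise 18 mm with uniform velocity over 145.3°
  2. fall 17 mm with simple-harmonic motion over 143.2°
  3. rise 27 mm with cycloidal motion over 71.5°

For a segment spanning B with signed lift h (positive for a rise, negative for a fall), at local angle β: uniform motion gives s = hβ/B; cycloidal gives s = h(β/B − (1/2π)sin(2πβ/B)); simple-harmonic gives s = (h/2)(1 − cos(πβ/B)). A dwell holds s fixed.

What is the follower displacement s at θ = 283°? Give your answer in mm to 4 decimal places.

seg 1 [0°–145.3°] uniform, h=18: full span → s += 18 → s = 18.0000
seg 2 [145.3°–288.5°] simple-harmonic, h=-17: θ=283° here. β=137.7, B=143.2. -17/2·(1 − cos(π·0.9616)) = -16.9382 → s = 1.0618

1.0618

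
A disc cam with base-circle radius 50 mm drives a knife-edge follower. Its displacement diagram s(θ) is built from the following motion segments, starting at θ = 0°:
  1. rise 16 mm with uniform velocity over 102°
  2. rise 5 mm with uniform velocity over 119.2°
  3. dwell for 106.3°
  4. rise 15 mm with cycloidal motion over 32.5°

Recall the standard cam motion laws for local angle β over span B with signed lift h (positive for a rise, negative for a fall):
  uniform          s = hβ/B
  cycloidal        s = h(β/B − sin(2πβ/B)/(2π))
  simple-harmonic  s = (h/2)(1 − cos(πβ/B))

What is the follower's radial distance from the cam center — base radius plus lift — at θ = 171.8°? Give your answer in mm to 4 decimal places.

seg 1 [0°–102°] uniform, h=16: full span → s += 16 → s = 16.0000
seg 2 [102°–221.2°] uniform, h=5: θ=171.8° here. β=69.8, B=119.2. 5·69.8/119.2 = 2.9279 → s = 18.9279
radial distance = base radius + s = 50 + 18.9279 = 68.9279

68.9279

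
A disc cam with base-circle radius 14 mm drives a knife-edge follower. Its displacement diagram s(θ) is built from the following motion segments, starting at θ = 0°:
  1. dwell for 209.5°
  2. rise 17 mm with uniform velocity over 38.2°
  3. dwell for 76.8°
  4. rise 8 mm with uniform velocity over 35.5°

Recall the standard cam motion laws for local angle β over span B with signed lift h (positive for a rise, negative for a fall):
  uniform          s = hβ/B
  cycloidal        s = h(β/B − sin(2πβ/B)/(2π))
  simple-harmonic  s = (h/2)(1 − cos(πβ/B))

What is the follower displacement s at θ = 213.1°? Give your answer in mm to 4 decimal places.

seg 1 [0°–209.5°] dwell: s stays 0.0000
seg 2 [209.5°–247.7°] uniform, h=17: θ=213.1° here. β=3.6, B=38.2. 17·3.6/38.2 = 1.6021 → s = 1.6021

1.6021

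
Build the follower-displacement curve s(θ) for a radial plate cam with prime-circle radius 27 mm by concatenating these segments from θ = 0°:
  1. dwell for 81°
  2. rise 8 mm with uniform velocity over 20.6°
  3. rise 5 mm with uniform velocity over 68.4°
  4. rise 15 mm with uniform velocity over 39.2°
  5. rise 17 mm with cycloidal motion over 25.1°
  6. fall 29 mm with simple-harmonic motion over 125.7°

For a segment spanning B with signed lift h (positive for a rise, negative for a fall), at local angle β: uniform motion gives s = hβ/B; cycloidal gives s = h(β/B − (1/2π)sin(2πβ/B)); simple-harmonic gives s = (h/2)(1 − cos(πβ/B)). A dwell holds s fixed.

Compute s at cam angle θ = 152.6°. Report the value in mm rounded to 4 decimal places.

seg 1 [0°–81°] dwell: s stays 0.0000
seg 2 [81°–101.6°] uniform, h=8: full span → s += 8 → s = 8.0000
seg 3 [101.6°–170°] uniform, h=5: θ=152.6° here. β=51, B=68.4. 5·51/68.4 = 3.7281 → s = 11.7281

11.7281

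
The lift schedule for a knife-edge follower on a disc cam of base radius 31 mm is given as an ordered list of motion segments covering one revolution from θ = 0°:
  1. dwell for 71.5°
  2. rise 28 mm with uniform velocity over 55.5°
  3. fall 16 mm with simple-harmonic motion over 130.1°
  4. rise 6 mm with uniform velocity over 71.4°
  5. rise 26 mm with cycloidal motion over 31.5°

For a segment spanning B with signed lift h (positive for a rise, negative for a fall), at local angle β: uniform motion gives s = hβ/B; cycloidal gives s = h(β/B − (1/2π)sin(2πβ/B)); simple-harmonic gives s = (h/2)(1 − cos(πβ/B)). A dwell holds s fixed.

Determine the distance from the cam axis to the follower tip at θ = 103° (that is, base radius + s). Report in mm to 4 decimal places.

seg 1 [0°–71.5°] dwell: s stays 0.0000
seg 2 [71.5°–127°] uniform, h=28: θ=103° here. β=31.5, B=55.5. 28·31.5/55.5 = 15.8919 → s = 15.8919
radial distance = base radius + s = 31 + 15.8919 = 46.8919

46.8919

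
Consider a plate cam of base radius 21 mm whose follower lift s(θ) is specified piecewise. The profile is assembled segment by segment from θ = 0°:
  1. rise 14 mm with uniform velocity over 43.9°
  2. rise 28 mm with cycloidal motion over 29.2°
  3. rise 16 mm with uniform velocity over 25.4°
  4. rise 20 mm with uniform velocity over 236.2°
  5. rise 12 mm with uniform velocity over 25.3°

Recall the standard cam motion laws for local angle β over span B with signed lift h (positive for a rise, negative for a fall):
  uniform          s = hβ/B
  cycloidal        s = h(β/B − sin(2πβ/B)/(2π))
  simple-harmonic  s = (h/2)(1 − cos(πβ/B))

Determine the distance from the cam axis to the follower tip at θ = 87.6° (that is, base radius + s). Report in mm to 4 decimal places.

seg 1 [0°–43.9°] uniform, h=14: full span → s += 14 → s = 14.0000
seg 2 [43.9°–73.1°] cycloidal, h=28: full span → s += 28 → s = 42.0000
seg 3 [73.1°–98.5°] uniform, h=16: θ=87.6° here. β=14.5, B=25.4. 16·14.5/25.4 = 9.1339 → s = 51.1339
radial distance = base radius + s = 21 + 51.1339 = 72.1339

72.1339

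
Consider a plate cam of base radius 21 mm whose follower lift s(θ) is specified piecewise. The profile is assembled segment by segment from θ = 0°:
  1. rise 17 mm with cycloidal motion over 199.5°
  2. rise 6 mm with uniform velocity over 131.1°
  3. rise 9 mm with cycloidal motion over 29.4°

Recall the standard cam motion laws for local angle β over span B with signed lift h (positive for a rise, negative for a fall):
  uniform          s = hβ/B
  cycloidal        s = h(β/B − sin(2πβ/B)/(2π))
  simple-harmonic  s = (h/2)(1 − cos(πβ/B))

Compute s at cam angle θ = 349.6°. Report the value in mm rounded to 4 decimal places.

seg 1 [0°–199.5°] cycloidal, h=17: full span → s += 17 → s = 17.0000
seg 2 [199.5°–330.6°] uniform, h=6: full span → s += 6 → s = 23.0000
seg 3 [330.6°–360°] cycloidal, h=9: θ=349.6° here. β=19, B=29.4. 9·(0.6463 − sin(2π·0.6463)/(2π)) = 6.9550 → s = 29.9550

29.9550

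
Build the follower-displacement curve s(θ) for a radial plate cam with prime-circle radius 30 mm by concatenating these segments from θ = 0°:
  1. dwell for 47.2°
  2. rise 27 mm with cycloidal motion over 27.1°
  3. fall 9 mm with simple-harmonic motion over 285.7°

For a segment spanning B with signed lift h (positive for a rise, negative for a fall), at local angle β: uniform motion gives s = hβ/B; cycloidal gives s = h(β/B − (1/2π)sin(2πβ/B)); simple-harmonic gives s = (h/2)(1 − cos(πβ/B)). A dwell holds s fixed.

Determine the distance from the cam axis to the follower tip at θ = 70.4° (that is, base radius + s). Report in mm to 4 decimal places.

seg 1 [0°–47.2°] dwell: s stays 0.0000
seg 2 [47.2°–74.3°] cycloidal, h=27: θ=70.4° here. β=23.2, B=27.1. 27·(0.8561 − sin(2π·0.8561)/(2π)) = 26.4917 → s = 26.4917
radial distance = base radius + s = 30 + 26.4917 = 56.4917

56.4917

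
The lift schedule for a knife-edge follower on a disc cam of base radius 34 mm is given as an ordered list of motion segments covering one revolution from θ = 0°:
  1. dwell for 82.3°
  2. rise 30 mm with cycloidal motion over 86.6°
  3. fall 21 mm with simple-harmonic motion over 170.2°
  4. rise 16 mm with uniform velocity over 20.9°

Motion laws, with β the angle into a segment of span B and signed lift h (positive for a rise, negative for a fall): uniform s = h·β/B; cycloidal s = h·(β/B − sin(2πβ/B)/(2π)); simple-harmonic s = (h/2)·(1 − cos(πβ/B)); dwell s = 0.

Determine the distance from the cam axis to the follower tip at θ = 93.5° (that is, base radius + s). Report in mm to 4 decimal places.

seg 1 [0°–82.3°] dwell: s stays 0.0000
seg 2 [82.3°–168.9°] cycloidal, h=30: θ=93.5° here. β=11.2, B=86.6. 30·(0.1293 − sin(2π·0.1293)/(2π)) = 0.4131 → s = 0.4131
radial distance = base radius + s = 34 + 0.4131 = 34.4131

34.4131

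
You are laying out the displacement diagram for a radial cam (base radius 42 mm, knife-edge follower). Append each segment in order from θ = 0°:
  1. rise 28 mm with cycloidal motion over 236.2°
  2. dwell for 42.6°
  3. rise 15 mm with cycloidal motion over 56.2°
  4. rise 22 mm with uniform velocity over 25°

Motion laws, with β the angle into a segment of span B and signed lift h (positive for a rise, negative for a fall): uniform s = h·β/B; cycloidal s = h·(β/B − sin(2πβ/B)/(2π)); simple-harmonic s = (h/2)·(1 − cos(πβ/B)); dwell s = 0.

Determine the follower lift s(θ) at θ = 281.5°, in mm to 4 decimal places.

seg 1 [0°–236.2°] cycloidal, h=28: full span → s += 28 → s = 28.0000
seg 2 [236.2°–278.8°] dwell: s stays 28.0000
seg 3 [278.8°–335°] cycloidal, h=15: θ=281.5° here. β=2.7, B=56.2. 15·(0.0480 − sin(2π·0.0480)/(2π)) = 0.0109 → s = 28.0109

28.0109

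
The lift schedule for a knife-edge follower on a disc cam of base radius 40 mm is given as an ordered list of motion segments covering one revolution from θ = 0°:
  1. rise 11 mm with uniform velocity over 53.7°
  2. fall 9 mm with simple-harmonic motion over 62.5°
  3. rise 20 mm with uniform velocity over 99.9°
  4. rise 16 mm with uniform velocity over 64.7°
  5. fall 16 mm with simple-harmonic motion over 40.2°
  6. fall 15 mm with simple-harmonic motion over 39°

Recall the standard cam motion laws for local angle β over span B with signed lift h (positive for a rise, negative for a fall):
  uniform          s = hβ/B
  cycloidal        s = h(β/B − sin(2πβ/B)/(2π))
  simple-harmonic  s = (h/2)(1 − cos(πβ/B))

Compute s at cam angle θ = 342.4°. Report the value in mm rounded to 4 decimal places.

seg 1 [0°–53.7°] uniform, h=11: full span → s += 11 → s = 11.0000
seg 2 [53.7°–116.2°] simple-harmonic, h=-9: full span → s += -9 → s = 2.0000
seg 3 [116.2°–216.1°] uniform, h=20: full span → s += 20 → s = 22.0000
seg 4 [216.1°–280.8°] uniform, h=16: full span → s += 16 → s = 38.0000
seg 5 [280.8°–321°] simple-harmonic, h=-16: full span → s += -16 → s = 22.0000
seg 6 [321°–360°] simple-harmonic, h=-15: θ=342.4° here. β=21.4, B=39. -15/2·(1 − cos(π·0.5487)) = -8.6434 → s = 13.3566

13.3566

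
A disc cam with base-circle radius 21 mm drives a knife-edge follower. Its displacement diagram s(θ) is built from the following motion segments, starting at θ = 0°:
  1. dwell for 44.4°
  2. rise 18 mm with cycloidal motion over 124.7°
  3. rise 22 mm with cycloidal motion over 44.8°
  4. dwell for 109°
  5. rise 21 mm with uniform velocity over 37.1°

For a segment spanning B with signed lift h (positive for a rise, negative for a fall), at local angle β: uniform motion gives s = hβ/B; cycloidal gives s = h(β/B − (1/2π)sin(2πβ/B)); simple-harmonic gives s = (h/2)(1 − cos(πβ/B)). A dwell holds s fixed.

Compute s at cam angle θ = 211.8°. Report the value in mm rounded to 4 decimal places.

seg 1 [0°–44.4°] dwell: s stays 0.0000
seg 2 [44.4°–169.1°] cycloidal, h=18: full span → s += 18 → s = 18.0000
seg 3 [169.1°–213.9°] cycloidal, h=22: θ=211.8° here. β=42.7, B=44.8. 22·(0.9531 − sin(2π·0.9531)/(2π)) = 21.9852 → s = 39.9852

39.9852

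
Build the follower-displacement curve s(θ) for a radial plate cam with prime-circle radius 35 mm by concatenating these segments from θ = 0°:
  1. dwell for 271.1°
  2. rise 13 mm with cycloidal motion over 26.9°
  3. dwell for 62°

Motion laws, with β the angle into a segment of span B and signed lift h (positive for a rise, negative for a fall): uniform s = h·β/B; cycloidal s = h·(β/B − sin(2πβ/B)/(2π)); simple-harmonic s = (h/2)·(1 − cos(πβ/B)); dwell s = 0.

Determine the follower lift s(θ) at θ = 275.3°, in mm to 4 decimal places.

seg 1 [0°–271.1°] dwell: s stays 0.0000
seg 2 [271.1°–298°] cycloidal, h=13: θ=275.3° here. β=4.2, B=26.9. 13·(0.1561 − sin(2π·0.1561)/(2π)) = 0.3103 → s = 0.3103

0.3103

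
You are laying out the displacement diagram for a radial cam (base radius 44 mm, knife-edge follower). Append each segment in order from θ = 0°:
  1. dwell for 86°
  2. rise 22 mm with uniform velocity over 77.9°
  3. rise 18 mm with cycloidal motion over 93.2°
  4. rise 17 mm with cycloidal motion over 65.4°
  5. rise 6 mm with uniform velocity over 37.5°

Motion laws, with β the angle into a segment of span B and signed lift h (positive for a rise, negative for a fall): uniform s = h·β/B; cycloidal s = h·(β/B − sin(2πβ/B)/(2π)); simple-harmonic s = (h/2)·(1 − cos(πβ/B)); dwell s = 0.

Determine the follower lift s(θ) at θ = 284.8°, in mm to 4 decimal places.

seg 1 [0°–86°] dwell: s stays 0.0000
seg 2 [86°–163.9°] uniform, h=22: full span → s += 22 → s = 22.0000
seg 3 [163.9°–257.1°] cycloidal, h=18: full span → s += 18 → s = 40.0000
seg 4 [257.1°–322.5°] cycloidal, h=17: θ=284.8° here. β=27.7, B=65.4. 17·(0.4235 − sin(2π·0.4235)/(2π)) = 5.9500 → s = 45.9500

45.9500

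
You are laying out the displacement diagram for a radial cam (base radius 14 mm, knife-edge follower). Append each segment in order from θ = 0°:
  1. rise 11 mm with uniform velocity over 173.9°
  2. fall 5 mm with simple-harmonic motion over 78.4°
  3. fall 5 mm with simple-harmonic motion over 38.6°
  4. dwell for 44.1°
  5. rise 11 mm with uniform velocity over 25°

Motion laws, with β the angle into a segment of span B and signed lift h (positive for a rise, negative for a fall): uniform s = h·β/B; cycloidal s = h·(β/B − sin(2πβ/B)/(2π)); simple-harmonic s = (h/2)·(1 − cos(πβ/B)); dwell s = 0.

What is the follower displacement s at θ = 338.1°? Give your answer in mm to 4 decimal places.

seg 1 [0°–173.9°] uniform, h=11: full span → s += 11 → s = 11.0000
seg 2 [173.9°–252.3°] simple-harmonic, h=-5: full span → s += -5 → s = 6.0000
seg 3 [252.3°–290.9°] simple-harmonic, h=-5: full span → s += -5 → s = 1.0000
seg 4 [290.9°–335°] dwell: s stays 1.0000
seg 5 [335°–360°] uniform, h=11: θ=338.1° here. β=3.1, B=25. 11·3.1/25 = 1.3640 → s = 2.3640

2.3640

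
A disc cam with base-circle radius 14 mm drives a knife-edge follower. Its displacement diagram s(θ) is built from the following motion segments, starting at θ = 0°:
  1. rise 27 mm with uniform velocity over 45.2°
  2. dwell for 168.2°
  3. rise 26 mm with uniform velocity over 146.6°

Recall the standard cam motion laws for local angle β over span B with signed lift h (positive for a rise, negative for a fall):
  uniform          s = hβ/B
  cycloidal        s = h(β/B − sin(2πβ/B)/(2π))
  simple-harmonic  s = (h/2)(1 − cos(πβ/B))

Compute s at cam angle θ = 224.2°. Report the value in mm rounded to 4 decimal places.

seg 1 [0°–45.2°] uniform, h=27: full span → s += 27 → s = 27.0000
seg 2 [45.2°–213.4°] dwell: s stays 27.0000
seg 3 [213.4°–360°] uniform, h=26: θ=224.2° here. β=10.8, B=146.6. 26·10.8/146.6 = 1.9154 → s = 28.9154

28.9154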